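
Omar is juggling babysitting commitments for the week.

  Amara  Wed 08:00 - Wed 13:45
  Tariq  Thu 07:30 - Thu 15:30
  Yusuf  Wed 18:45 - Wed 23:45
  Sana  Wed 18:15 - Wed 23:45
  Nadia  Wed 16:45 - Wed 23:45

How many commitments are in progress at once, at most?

3

Walk through starts and ends in time order (an end at T is processed before a start at T):
Wed 08:00 start Amara → 1
Wed 13:45 end Amara → 0
Wed 16:45 start Nadia → 1
Wed 18:15 start Sana → 2
Wed 18:45 start Yusuf → 3
Wed 23:45 end Nadia → 2
Wed 23:45 end Sana → 1
Wed 23:45 end Yusuf → 0
Thu 07:30 start Tariq → 1
Thu 15:30 end Tariq → 0
Peak is 3, at Wed 18:45 (Nadia, Sana, Yusuf).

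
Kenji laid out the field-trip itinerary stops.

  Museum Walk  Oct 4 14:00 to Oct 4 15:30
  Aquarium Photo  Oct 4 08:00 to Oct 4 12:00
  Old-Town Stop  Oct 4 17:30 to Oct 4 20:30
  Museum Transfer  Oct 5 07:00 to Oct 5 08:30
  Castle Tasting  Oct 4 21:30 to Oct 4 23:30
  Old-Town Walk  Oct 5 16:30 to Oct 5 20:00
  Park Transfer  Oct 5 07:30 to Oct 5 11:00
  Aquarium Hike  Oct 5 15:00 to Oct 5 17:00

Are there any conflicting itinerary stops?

Two intervals overlap when each starts before the other ends.
Sorted by start: Aquarium Photo, Museum Walk, Old-Town Stop, Castle Tasting, Museum Transfer, Park Transfer, Aquarium Hike, Old-Town Walk.
Museum Walk starts after Aquarium Photo ends, so nothing later overlaps Aquarium Photo either.
Old-Town Stop starts after Museum Walk ends, so nothing later overlaps Museum Walk either.
Castle Tasting starts after Old-Town Stop ends, so nothing later overlaps Old-Town Stop either.
Museum Transfer starts after Castle Tasting ends, so nothing later overlaps Castle Tasting either.
Park Transfer starts before Museum Transfer ends → Museum Transfer and Park Transfer overlap.
That's a conflict, so the schedule is not conflict-free.

Yes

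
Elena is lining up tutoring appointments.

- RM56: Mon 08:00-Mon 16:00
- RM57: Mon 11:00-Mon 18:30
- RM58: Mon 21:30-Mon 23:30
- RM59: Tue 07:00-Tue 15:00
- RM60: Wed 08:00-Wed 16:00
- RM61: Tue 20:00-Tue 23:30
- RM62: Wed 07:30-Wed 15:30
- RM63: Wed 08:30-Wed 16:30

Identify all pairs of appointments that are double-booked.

Two intervals overlap when each starts before the other ends.
Sorted by start: RM56, RM57, RM58, RM59, RM61, RM62, RM60, RM63.
RM57 starts before RM56 ends → RM56 and RM57 overlap.
RM58 starts after RM56 ends, so nothing later overlaps RM56 either.
RM58 starts after RM57 ends, so nothing later overlaps RM57 either.
RM59 starts after RM58 ends, so nothing later overlaps RM58 either.
RM61 starts after RM59 ends, so nothing later overlaps RM59 either.
RM62 starts after RM61 ends, so nothing later overlaps RM61 either.
RM60 starts before RM62 ends → RM62 and RM60 overlap.
RM63 starts before RM62 ends → RM62 and RM63 overlap.
RM63 starts before RM60 ends → RM60 and RM63 overlap.

RM56 & RM57, RM60 & RM62, RM60 & RM63, RM62 & RM63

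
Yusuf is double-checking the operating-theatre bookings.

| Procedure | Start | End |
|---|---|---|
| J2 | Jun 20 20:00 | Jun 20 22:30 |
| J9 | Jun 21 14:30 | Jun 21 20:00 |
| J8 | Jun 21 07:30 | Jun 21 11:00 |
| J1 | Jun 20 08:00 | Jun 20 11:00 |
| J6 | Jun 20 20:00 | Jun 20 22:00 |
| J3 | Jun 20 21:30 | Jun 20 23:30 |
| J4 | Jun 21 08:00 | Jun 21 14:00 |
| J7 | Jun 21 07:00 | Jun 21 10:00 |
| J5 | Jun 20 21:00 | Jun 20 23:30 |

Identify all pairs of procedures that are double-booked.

Sorted by start: J1, J2, J6, J5, J3, J7, J8, J4, J9.
J2 starts after J1 ends; J1 is clear from here.
J6 starts before J2 ends → J2 and J6 overlap.
J5 starts before J2 ends → J2 and J5 overlap.
J3 starts before J2 ends → J2 and J3 overlap.
J7 starts after J2 ends; J2 is clear from here.
J5 starts before J6 ends → J6 and J5 overlap.
J3 starts before J6 ends → J6 and J3 overlap.
J7 starts after J6 ends; J6 is clear from here.
J3 starts before J5 ends → J5 and J3 overlap.
J7 starts after J5 ends; J5 is clear from here.
J7 starts after J3 ends; J3 is clear from here.
J8 starts before J7 ends → J7 and J8 overlap.
J4 starts before J7 ends → J7 and J4 overlap.
J9 starts after J7 ends.
J4 starts before J8 ends → J8 and J4 overlap.
J9 starts after J8 ends.
J9 starts after J4 ends.

J2 & J3, J2 & J5, J2 & J6, J3 & J5, J3 & J6, J4 & J7, J4 & J8, J5 & J6, J7 & J8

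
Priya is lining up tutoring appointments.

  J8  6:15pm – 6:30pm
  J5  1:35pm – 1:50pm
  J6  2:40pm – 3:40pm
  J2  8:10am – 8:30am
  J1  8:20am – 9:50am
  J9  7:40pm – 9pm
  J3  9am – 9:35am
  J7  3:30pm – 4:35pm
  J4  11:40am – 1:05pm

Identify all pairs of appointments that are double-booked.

J1 & J2, J1 & J3, J6 & J7

Sorted by start: J2, J1, J3, J4, J5, J6, J7, J8, J9.
J1 starts before J2 ends → J2 and J1 overlap.
J3 starts after J2 ends — done with J2.
J3 starts before J1 ends → J1 and J3 overlap.
J4 starts after J1 ends — done with J1.
J4 starts after J3 ends — done with J3.
J5 starts after J4 ends — done with J4.
J6 starts after J5 ends — done with J5.
J7 starts before J6 ends → J6 and J7 overlap.
J8 starts after J6 ends — done with J6.
J8 starts after J7 ends — done with J7.
J9 starts after J8 ends.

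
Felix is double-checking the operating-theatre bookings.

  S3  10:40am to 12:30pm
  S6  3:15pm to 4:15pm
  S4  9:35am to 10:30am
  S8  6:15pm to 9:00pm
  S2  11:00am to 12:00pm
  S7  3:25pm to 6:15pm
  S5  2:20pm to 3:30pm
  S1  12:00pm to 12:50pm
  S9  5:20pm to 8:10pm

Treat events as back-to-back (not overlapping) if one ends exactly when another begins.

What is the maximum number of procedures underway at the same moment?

Walk through starts and ends in time order (an end at T is processed before a start at T):
9:35am start S4 → 1
10:30am end S4 → 0
10:40am start S3 → 1
11:00am start S2 → 2
12:00pm end S2 → 1
12:00pm start S1 → 2
12:30pm end S3 → 1
12:50pm end S1 → 0
2:20pm start S5 → 1
3:15pm start S6 → 2
3:25pm start S7 → 3
3:30pm end S5 → 2
4:15pm end S6 → 1
5:20pm start S9 → 2
6:15pm end S7 → 1
6:15pm start S8 → 2
8:10pm end S9 → 1
9:00pm end S8 → 0
Peak is 3, at 3:25pm (S5, S6, S7).

3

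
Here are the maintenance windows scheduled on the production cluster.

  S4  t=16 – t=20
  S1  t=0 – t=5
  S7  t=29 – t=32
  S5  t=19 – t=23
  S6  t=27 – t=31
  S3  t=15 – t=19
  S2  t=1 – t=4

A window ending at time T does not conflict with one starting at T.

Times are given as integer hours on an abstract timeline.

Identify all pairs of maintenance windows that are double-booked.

Sorted by start: S1, S2, S3, S4, S5, S6, S7.
S2 starts before S1 ends → S1 and S2 overlap.
S3 starts after S1 ends, so S1 has no further overlaps.
S3 starts after S2 ends, so S2 has no further overlaps.
S4 starts before S3 ends → S3 and S4 overlap.
S5 starts exactly when S3 ends (back-to-back, no overlap), so S3 has no further overlaps.
S5 starts before S4 ends → S4 and S5 overlap.
S6 starts after S4 ends, so S4 has no further overlaps.
S6 starts after S5 ends, so S5 has no further overlaps.
S7 starts before S6 ends → S6 and S7 overlap.

S1 & S2, S3 & S4, S4 & S5, S6 & S7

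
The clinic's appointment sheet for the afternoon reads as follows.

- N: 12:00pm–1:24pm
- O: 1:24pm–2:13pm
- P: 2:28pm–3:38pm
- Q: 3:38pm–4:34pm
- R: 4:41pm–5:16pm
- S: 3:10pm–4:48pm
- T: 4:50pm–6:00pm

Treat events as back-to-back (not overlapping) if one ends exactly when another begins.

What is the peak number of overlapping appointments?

2

Walk through starts and ends in time order (an end at T is processed before a start at T):
12:00pm start N → 1
1:24pm end N → 0
1:24pm start O → 1
2:13pm end O → 0
2:28pm start P → 1
3:10pm start S → 2
3:38pm end P → 1
3:38pm start Q → 2
4:34pm end Q → 1
4:41pm start R → 2
4:48pm end S → 1
4:50pm start T → 2
5:16pm end R → 1
6:00pm end T → 0
Peak is 2, at 3:10pm (P, S).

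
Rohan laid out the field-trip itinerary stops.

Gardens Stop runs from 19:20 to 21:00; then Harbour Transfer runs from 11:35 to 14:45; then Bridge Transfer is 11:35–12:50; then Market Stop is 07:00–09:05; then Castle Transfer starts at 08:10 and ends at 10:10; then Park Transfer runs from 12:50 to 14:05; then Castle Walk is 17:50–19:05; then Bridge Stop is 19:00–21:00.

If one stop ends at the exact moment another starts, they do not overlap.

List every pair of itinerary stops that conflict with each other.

Sorted by start: Market Stop, Castle Transfer, Bridge Transfer, Harbour Transfer, Park Transfer, Castle Walk, Bridge Stop, Gardens Stop.
Castle Transfer starts before Market Stop ends → Market Stop and Castle Transfer overlap.
Bridge Transfer starts after Market Stop ends — done with Market Stop.
Bridge Transfer starts after Castle Transfer ends — done with Castle Transfer.
Harbour Transfer starts before Bridge Transfer ends → Bridge Transfer and Harbour Transfer overlap.
Park Transfer starts exactly when Bridge Transfer ends (back-to-back, no overlap) — done with Bridge Transfer.
Park Transfer starts before Harbour Transfer ends → Harbour Transfer and Park Transfer overlap.
Castle Walk starts after Harbour Transfer ends — done with Harbour Transfer.
Castle Walk starts after Park Transfer ends — done with Park Transfer.
Bridge Stop starts before Castle Walk ends → Castle Walk and Bridge Stop overlap.
Gardens Stop starts after Castle Walk ends.
Gardens Stop starts before Bridge Stop ends → Bridge Stop and Gardens Stop overlap.

Bridge Stop & Castle Walk, Bridge Stop & Gardens Stop, Bridge Transfer & Harbour Transfer, Castle Transfer & Market Stop, Harbour Transfer & Park Transfer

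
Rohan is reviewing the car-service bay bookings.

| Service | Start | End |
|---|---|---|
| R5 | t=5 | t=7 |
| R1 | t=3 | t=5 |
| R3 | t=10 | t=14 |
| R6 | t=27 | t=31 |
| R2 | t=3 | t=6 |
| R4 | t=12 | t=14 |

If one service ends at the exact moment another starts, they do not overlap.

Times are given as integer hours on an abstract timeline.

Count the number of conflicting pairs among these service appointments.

3

Sorted by start: R1, R2, R5, R3, R4, R6.
R2 starts before R1 ends → R1 and R2 overlap.
R5 starts exactly when R1 ends (back-to-back, no overlap), so R1 has no further overlaps.
R5 starts before R2 ends → R2 and R5 overlap.
R3 starts after R2 ends, so R2 has no further overlaps.
R3 starts after R5 ends, so R5 has no further overlaps.
R4 starts before R3 ends → R3 and R4 overlap.
R6 starts after R3 ends.
R6 starts after R4 ends.
Overlapping pairs: R1 & R2, R2 & R5, R3 & R4 — 3 in total.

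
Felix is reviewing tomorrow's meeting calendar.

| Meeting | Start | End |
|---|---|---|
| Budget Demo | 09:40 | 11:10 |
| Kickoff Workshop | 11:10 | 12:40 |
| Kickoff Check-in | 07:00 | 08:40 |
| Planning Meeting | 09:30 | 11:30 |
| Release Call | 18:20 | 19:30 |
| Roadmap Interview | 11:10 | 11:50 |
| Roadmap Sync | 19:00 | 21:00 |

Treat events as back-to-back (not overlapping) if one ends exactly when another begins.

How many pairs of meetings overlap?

Sorted by start: Kickoff Check-in, Planning Meeting, Budget Demo, Kickoff Workshop, Roadmap Interview, Release Call, Roadmap Sync.
Planning Meeting starts after Kickoff Check-in ends, so nothing later overlaps Kickoff Check-in either.
Budget Demo starts before Planning Meeting ends → Planning Meeting and Budget Demo overlap.
Kickoff Workshop starts before Planning Meeting ends → Planning Meeting and Kickoff Workshop overlap.
Roadmap Interview starts before Planning Meeting ends → Planning Meeting and Roadmap Interview overlap.
Release Call starts after Planning Meeting ends, so nothing later overlaps Planning Meeting either.
Kickoff Workshop starts exactly when Budget Demo ends (back-to-back, no overlap), so nothing later overlaps Budget Demo either.
Roadmap Interview starts before Kickoff Workshop ends → Kickoff Workshop and Roadmap Interview overlap.
Release Call starts after Kickoff Workshop ends, so nothing later overlaps Kickoff Workshop either.
Release Call starts after Roadmap Interview ends, so nothing later overlaps Roadmap Interview either.
Roadmap Sync starts before Release Call ends → Release Call and Roadmap Sync overlap.
Overlapping pairs: Budget Demo & Planning Meeting, Kickoff Workshop & Planning Meeting, Kickoff Workshop & Roadmap Interview, Planning Meeting & Roadmap Interview, Release Call & Roadmap Sync — 5 in total.

5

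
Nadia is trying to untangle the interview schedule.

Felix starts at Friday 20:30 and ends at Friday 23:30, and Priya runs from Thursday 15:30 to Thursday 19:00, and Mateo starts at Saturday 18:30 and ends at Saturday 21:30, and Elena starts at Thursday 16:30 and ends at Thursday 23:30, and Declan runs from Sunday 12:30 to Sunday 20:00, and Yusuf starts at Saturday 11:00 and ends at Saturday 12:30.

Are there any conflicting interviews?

Yes

Sorted by start: Priya, Elena, Felix, Yusuf, Mateo, Declan.
Elena starts before Priya ends → Priya and Elena overlap.
That's a conflict, so the schedule is not conflict-free.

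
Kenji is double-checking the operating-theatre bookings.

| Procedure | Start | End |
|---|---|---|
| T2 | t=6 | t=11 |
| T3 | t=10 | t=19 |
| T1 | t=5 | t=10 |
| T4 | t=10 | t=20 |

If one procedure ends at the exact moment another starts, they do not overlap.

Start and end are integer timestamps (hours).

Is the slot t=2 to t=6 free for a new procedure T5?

T1: starts t=5 before T5 ends t=6, and ends t=10 after T5 starts t=2 → overlap.
T2: starts t=6 at or after T5 ends t=6 → clear.
T3: starts t=10 at or after T5 ends t=6 → clear.
T4: starts t=10 at or after T5 ends t=6 → clear.
T5 overlaps T1.

No — it overlaps T1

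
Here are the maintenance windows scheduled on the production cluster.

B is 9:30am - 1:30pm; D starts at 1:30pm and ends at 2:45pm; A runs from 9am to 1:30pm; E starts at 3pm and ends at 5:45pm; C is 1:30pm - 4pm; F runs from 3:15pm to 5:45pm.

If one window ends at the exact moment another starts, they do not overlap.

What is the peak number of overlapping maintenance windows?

Sort all start/end points and keep a running count:
9am start A → 1
9:30am start B → 2
1:30pm end A → 1
1:30pm end B → 0
1:30pm start C → 1
1:30pm start D → 2
2:45pm end D → 1
3pm start E → 2
3:15pm start F → 3
4pm end C → 2
5:45pm end E → 1
5:45pm end F → 0
Peak is 3, at 3:15pm (C, E, F).

3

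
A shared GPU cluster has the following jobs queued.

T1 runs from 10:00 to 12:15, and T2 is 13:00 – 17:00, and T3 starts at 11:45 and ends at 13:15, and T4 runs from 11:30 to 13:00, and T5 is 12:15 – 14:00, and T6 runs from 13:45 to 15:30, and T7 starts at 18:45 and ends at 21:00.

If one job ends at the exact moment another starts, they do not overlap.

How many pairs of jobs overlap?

9

Sorted by start: T1, T4, T3, T5, T2, T6, T7.
T4 starts before T1 ends → T1 and T4 overlap.
T3 starts before T1 ends → T1 and T3 overlap.
T5 starts exactly when T1 ends (back-to-back, no overlap), so nothing later overlaps T1 either.
T3 starts before T4 ends → T4 and T3 overlap.
T5 starts before T4 ends → T4 and T5 overlap.
T2 starts exactly when T4 ends (back-to-back, no overlap), so nothing later overlaps T4 either.
T5 starts before T3 ends → T3 and T5 overlap.
T2 starts before T3 ends → T3 and T2 overlap.
T6 starts after T3 ends, so nothing later overlaps T3 either.
T2 starts before T5 ends → T5 and T2 overlap.
T6 starts before T5 ends → T5 and T6 overlap.
T7 starts after T5 ends.
T6 starts before T2 ends → T2 and T6 overlap.
T7 starts after T2 ends.
T7 starts after T6 ends.
Overlapping pairs: T1 & T3, T1 & T4, T2 & T3, T2 & T5, T2 & T6, T3 & T4, T3 & T5, T4 & T5, T5 & T6 — 9 in total.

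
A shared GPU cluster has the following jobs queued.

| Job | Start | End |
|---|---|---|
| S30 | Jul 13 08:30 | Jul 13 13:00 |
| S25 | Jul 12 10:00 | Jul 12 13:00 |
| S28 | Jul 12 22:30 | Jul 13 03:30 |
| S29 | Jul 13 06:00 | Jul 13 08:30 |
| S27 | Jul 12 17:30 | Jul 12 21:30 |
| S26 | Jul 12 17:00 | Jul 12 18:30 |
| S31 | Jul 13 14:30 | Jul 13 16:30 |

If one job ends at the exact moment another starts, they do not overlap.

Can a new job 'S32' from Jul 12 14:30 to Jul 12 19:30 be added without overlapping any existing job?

No — it overlaps S26, S27

S25: ends Jul 12 13:00 at or before S32 starts Jul 12 14:30 → clear.
S26: starts Jul 12 17:00 before S32 ends Jul 12 19:30, and ends Jul 12 18:30 after S32 starts Jul 12 14:30 → overlap.
S27: starts Jul 12 17:30 before S32 ends Jul 12 19:30, and ends Jul 12 21:30 after S32 starts Jul 12 14:30 → overlap.
S28: starts Jul 12 22:30 at or after S32 ends Jul 12 19:30 → clear.
S29: starts Jul 13 06:00 at or after S32 ends Jul 12 19:30 → clear.
S30: starts Jul 13 08:30 at or after S32 ends Jul 12 19:30 → clear.
S31: starts Jul 13 14:30 at or after S32 ends Jul 12 19:30 → clear.
S32 overlaps S26, S27.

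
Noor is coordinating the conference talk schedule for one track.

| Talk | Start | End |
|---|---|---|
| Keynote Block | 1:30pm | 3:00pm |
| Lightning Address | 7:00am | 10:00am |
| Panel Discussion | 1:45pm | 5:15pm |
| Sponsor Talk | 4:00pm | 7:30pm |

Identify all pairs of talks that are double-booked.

Keynote Block & Panel Discussion, Panel Discussion & Sponsor Talk

Two intervals overlap when each starts before the other ends.
Sorted by start: Lightning Address, Keynote Block, Panel Discussion, Sponsor Talk.
Keynote Block starts after Lightning Address ends; Lightning Address is clear from here.
Panel Discussion starts before Keynote Block ends → Keynote Block and Panel Discussion overlap.
Sponsor Talk starts after Keynote Block ends.
Sponsor Talk starts before Panel Discussion ends → Panel Discussion and Sponsor Talk overlap.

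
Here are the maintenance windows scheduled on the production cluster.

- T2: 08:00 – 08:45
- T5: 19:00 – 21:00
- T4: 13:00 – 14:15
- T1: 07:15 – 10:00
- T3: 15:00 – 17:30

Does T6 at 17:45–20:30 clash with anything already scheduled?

Yes — it overlaps T5

T1: ends 10:00 at or before T6 starts 17:45 → clear.
T2: ends 08:45 at or before T6 starts 17:45 → clear.
T4: ends 14:15 at or before T6 starts 17:45 → clear.
T3: ends 17:30 at or before T6 starts 17:45 → clear.
T5: starts 19:00 before T6 ends 20:30, and ends 21:00 after T6 starts 17:45 → overlap.
T6 overlaps T5.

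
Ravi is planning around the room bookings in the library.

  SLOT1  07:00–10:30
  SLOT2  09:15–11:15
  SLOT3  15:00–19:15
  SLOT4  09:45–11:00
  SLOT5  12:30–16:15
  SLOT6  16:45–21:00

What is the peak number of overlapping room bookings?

Walk through starts and ends in time order (an end at T is processed before a start at T):
07:00 start SLOT1 → 1
09:15 start SLOT2 → 2
09:45 start SLOT4 → 3
10:30 end SLOT1 → 2
11:00 end SLOT4 → 1
11:15 end SLOT2 → 0
12:30 start SLOT5 → 1
15:00 start SLOT3 → 2
16:15 end SLOT5 → 1
16:45 start SLOT6 → 2
19:15 end SLOT3 → 1
21:00 end SLOT6 → 0
Peak is 3, at 09:45 (SLOT1, SLOT2, SLOT4).

3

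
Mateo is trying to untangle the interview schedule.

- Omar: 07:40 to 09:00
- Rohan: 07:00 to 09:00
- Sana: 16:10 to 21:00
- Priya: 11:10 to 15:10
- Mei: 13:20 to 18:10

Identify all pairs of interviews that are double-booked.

Two intervals overlap when each starts before the other ends.
Sorted by start: Rohan, Omar, Priya, Mei, Sana.
Omar starts before Rohan ends → Rohan and Omar overlap.
Priya starts after Rohan ends, so nothing later overlaps Rohan either.
Priya starts after Omar ends, so nothing later overlaps Omar either.
Mei starts before Priya ends → Priya and Mei overlap.
Sana starts after Priya ends.
Sana starts before Mei ends → Mei and Sana overlap.

Mei & Priya, Mei & Sana, Omar & Rohan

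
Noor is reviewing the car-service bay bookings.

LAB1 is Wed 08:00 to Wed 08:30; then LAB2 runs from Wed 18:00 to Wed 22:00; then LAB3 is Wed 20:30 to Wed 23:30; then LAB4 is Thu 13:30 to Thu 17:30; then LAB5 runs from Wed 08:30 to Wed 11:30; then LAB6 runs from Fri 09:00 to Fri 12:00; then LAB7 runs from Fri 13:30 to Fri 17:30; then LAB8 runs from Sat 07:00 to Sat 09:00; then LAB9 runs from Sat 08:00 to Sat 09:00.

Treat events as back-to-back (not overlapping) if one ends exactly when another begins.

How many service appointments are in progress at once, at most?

2

Sweep the timeline, counting +1 at each start and −1 at each end (ends before starts at a tie):
Wed 08:00 start LAB1 → 1
Wed 08:30 end LAB1 → 0
Wed 08:30 start LAB5 → 1
Wed 11:30 end LAB5 → 0
Wed 18:00 start LAB2 → 1
Wed 20:30 start LAB3 → 2
Wed 22:00 end LAB2 → 1
Wed 23:30 end LAB3 → 0
Thu 13:30 start LAB4 → 1
Thu 17:30 end LAB4 → 0
Fri 09:00 start LAB6 → 1
Fri 12:00 end LAB6 → 0
Fri 13:30 start LAB7 → 1
Fri 17:30 end LAB7 → 0
Sat 07:00 start LAB8 → 1
Sat 08:00 start LAB9 → 2
Sat 09:00 end LAB8 → 1
Sat 09:00 end LAB9 → 0
Peak is 2, at Wed 20:30 (LAB2, LAB3).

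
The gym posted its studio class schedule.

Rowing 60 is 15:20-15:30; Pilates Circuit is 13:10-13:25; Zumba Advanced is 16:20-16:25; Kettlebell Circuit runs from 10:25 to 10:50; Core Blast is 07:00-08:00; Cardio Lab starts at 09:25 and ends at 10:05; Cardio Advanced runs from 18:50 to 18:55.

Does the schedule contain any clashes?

No

Sorted by start: Core Blast, Cardio Lab, Kettlebell Circuit, Pilates Circuit, Rowing 60, Zumba Advanced, Cardio Advanced.
Cardio Lab starts after Core Blast ends, so nothing later overlaps Core Blast either.
Kettlebell Circuit starts after Cardio Lab ends, so nothing later overlaps Cardio Lab either.
Pilates Circuit starts after Kettlebell Circuit ends, so nothing later overlaps Kettlebell Circuit either.
Rowing 60 starts after Pilates Circuit ends, so nothing later overlaps Pilates Circuit either.
Zumba Advanced starts after Rowing 60 ends, so nothing later overlaps Rowing 60 either.
Cardio Advanced starts after Zumba Advanced ends.
Every pair is clear; the schedule has no overlaps.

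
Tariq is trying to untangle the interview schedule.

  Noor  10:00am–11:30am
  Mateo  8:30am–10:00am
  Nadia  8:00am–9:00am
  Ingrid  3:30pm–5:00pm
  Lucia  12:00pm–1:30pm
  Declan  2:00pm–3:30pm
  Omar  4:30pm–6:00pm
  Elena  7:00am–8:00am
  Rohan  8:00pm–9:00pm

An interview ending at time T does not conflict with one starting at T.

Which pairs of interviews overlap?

Sorted by start: Elena, Nadia, Mateo, Noor, Lucia, Declan, Ingrid, Omar, Rohan.
Nadia starts exactly when Elena ends (back-to-back, no overlap), so nothing later overlaps Elena either.
Mateo starts before Nadia ends → Nadia and Mateo overlap.
Noor starts after Nadia ends, so nothing later overlaps Nadia either.
Noor starts exactly when Mateo ends (back-to-back, no overlap), so nothing later overlaps Mateo either.
Lucia starts after Noor ends, so nothing later overlaps Noor either.
Declan starts after Lucia ends, so nothing later overlaps Lucia either.
Ingrid starts exactly when Declan ends (back-to-back, no overlap), so nothing later overlaps Declan either.
Omar starts before Ingrid ends → Ingrid and Omar overlap.
Rohan starts after Ingrid ends.
Rohan starts after Omar ends.

Ingrid & Omar, Mateo & Nadia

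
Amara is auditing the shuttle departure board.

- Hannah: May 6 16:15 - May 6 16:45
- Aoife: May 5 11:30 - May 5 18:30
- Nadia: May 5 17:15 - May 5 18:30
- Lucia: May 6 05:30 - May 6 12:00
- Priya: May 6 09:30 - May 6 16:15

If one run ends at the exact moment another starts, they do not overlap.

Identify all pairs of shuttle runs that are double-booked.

Aoife & Nadia, Lucia & Priya

Check each pair: they overlap iff neither finishes before the other starts.
Sorted by start: Aoife, Nadia, Lucia, Priya, Hannah.
Nadia starts before Aoife ends → Aoife and Nadia overlap.
Lucia starts after Aoife ends, so nothing later overlaps Aoife either.
Lucia starts after Nadia ends, so nothing later overlaps Nadia either.
Priya starts before Lucia ends → Lucia and Priya overlap.
Hannah starts after Lucia ends.
Hannah starts exactly when Priya ends (back-to-back, no overlap).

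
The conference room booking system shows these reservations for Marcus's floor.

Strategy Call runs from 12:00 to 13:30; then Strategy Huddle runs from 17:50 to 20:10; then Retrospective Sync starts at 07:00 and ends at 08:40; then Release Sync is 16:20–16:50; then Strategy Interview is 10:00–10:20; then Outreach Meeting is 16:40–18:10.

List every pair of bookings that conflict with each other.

Outreach Meeting & Release Sync, Outreach Meeting & Strategy Huddle

Check each pair: they overlap iff neither finishes before the other starts.
Sorted by start: Retrospective Sync, Strategy Interview, Strategy Call, Release Sync, Outreach Meeting, Strategy Huddle.
Strategy Interview starts after Retrospective Sync ends; Retrospective Sync is clear from here.
Strategy Call starts after Strategy Interview ends; Strategy Interview is clear from here.
Release Sync starts after Strategy Call ends; Strategy Call is clear from here.
Outreach Meeting starts before Release Sync ends → Release Sync and Outreach Meeting overlap.
Strategy Huddle starts after Release Sync ends.
Strategy Huddle starts before Outreach Meeting ends → Outreach Meeting and Strategy Huddle overlap.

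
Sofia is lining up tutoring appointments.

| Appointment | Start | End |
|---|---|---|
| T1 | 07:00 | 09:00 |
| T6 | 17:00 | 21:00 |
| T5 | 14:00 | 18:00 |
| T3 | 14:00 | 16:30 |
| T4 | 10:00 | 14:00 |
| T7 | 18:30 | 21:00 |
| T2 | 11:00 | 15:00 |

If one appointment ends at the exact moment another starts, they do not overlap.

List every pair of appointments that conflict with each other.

Sorted by start: T1, T4, T2, T3, T5, T6, T7.
T4 starts after T1 ends, so nothing later overlaps T1 either.
T2 starts before T4 ends → T4 and T2 overlap.
T3 starts exactly when T4 ends (back-to-back, no overlap), so nothing later overlaps T4 either.
T3 starts before T2 ends → T2 and T3 overlap.
T5 starts before T2 ends → T2 and T5 overlap.
T6 starts after T2 ends, so nothing later overlaps T2 either.
T5 starts before T3 ends → T3 and T5 overlap.
T6 starts after T3 ends, so nothing later overlaps T3 either.
T6 starts before T5 ends → T5 and T6 overlap.
T7 starts after T5 ends.
T7 starts before T6 ends → T6 and T7 overlap.

T2 & T3, T2 & T4, T2 & T5, T3 & T5, T5 & T6, T6 & T7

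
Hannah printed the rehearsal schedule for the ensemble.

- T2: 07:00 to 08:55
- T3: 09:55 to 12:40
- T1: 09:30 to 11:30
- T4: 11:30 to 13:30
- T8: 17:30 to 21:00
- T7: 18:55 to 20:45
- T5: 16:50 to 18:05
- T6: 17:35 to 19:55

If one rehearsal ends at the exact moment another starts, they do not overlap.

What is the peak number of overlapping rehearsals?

3

Sweep the timeline, counting +1 at each start and −1 at each end (ends before starts at a tie):
07:00 start T2 → 1
08:55 end T2 → 0
09:30 start T1 → 1
09:55 start T3 → 2
11:30 end T1 → 1
11:30 start T4 → 2
12:40 end T3 → 1
13:30 end T4 → 0
16:50 start T5 → 1
17:30 start T8 → 2
17:35 start T6 → 3
18:05 end T5 → 2
18:55 start T7 → 3
19:55 end T6 → 2
20:45 end T7 → 1
21:00 end T8 → 0
Peak is 3, at 17:35 (T5, T6, T8).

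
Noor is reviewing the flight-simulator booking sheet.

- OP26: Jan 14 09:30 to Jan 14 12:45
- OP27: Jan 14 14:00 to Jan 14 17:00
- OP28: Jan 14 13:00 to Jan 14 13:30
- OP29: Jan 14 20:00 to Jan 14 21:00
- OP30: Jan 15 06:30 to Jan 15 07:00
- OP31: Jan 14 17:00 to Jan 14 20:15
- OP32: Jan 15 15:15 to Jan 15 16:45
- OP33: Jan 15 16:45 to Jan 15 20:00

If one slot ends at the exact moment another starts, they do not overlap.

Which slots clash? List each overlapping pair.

Sorted by start: OP26, OP28, OP27, OP31, OP29, OP30, OP32, OP33.
OP28 starts after OP26 ends, so nothing later overlaps OP26 either.
OP27 starts after OP28 ends, so nothing later overlaps OP28 either.
OP31 starts exactly when OP27 ends (back-to-back, no overlap), so nothing later overlaps OP27 either.
OP29 starts before OP31 ends → OP31 and OP29 overlap.
OP30 starts after OP31 ends, so nothing later overlaps OP31 either.
OP30 starts after OP29 ends, so nothing later overlaps OP29 either.
OP32 starts after OP30 ends, so nothing later overlaps OP30 either.
OP33 starts exactly when OP32 ends (back-to-back, no overlap).

OP29 & OP31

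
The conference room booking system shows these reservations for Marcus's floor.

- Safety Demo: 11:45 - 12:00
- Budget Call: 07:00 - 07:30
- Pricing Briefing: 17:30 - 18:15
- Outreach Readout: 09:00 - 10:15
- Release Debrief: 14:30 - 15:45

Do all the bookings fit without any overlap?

Sorted by start: Budget Call, Outreach Readout, Safety Demo, Release Debrief, Pricing Briefing.
Outreach Readout starts after Budget Call ends, so Budget Call has no further overlaps.
Safety Demo starts after Outreach Readout ends, so Outreach Readout has no further overlaps.
Release Debrief starts after Safety Demo ends, so Safety Demo has no further overlaps.
Pricing Briefing starts after Release Debrief ends.
Every pair is clear; the schedule has no overlaps.

Yes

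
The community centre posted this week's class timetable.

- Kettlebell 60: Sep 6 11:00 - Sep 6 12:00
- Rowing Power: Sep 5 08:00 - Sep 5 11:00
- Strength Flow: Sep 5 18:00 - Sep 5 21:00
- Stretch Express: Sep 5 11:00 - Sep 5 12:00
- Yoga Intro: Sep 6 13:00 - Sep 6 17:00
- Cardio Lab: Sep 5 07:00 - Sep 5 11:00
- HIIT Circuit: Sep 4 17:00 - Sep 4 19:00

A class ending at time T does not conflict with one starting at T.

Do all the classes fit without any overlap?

Sorted by start: HIIT Circuit, Cardio Lab, Rowing Power, Stretch Express, Strength Flow, Kettlebell 60, Yoga Intro.
Cardio Lab starts after HIIT Circuit ends, so HIIT Circuit has no further overlaps.
Rowing Power starts before Cardio Lab ends → Cardio Lab and Rowing Power overlap.
That's a conflict, so the schedule is not conflict-free.

No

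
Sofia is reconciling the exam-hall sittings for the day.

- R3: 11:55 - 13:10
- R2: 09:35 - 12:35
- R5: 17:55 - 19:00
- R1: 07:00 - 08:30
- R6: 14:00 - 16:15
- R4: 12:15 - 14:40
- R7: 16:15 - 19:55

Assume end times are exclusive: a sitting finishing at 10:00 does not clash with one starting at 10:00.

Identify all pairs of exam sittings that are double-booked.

Two intervals overlap when each starts before the other ends.
Sorted by start: R1, R2, R3, R4, R6, R7, R5.
R2 starts after R1 ends, so R1 has no further overlaps.
R3 starts before R2 ends → R2 and R3 overlap.
R4 starts before R2 ends → R2 and R4 overlap.
R6 starts after R2 ends, so R2 has no further overlaps.
R4 starts before R3 ends → R3 and R4 overlap.
R6 starts after R3 ends, so R3 has no further overlaps.
R6 starts before R4 ends → R4 and R6 overlap.
R7 starts after R4 ends, so R4 has no further overlaps.
R7 starts exactly when R6 ends (back-to-back, no overlap), so R6 has no further overlaps.
R5 starts before R7 ends → R7 and R5 overlap.

R2 & R3, R2 & R4, R3 & R4, R4 & R6, R5 & R7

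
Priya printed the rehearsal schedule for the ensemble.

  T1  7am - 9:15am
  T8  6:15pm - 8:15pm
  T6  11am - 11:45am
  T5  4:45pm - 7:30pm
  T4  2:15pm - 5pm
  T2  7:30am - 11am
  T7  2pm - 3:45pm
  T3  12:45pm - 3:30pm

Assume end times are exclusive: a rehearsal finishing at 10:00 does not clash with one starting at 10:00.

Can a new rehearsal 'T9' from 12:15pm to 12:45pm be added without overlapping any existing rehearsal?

T1: ends 9:15am at or before T9 starts 12:15pm → clear.
T2: ends 11am at or before T9 starts 12:15pm → clear.
T6: ends 11:45am at or before T9 starts 12:15pm → clear.
T3: starts 12:45pm at or after T9 ends 12:45pm → clear.
T7: starts 2pm at or after T9 ends 12:45pm → clear.
T4: starts 2:15pm at or after T9 ends 12:45pm → clear.
T5: starts 4:45pm at or after T9 ends 12:45pm → clear.
T8: starts 6:15pm at or after T9 ends 12:45pm → clear.

Yes — the slot is free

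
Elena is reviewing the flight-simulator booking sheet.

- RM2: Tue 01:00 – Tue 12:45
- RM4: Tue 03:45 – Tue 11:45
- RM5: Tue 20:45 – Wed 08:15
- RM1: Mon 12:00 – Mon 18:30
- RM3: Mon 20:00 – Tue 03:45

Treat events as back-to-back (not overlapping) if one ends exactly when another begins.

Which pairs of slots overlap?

Sorted by start: RM1, RM3, RM2, RM4, RM5.
RM3 starts after RM1 ends; RM1 is clear from here.
RM2 starts before RM3 ends → RM3 and RM2 overlap.
RM4 starts exactly when RM3 ends (back-to-back, no overlap); RM3 is clear from here.
RM4 starts before RM2 ends → RM2 and RM4 overlap.
RM5 starts after RM2 ends.
RM5 starts after RM4 ends.

RM2 & RM3, RM2 & RM4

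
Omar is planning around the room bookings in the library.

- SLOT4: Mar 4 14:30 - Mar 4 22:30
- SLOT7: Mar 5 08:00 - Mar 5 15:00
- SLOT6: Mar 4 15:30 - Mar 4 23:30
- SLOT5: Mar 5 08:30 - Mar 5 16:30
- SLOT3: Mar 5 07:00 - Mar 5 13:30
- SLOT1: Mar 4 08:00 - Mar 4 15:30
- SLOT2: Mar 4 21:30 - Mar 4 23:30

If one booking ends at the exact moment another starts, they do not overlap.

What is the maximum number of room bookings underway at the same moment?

Walk through starts and ends in time order (an end at T is processed before a start at T):
Mar 4 08:00 start SLOT1 → 1
Mar 4 14:30 start SLOT4 → 2
Mar 4 15:30 end SLOT1 → 1
Mar 4 15:30 start SLOT6 → 2
Mar 4 21:30 start SLOT2 → 3
Mar 4 22:30 end SLOT4 → 2
Mar 4 23:30 end SLOT2 → 1
Mar 4 23:30 end SLOT6 → 0
Mar 5 07:00 start SLOT3 → 1
Mar 5 08:00 start SLOT7 → 2
Mar 5 08:30 start SLOT5 → 3
Mar 5 13:30 end SLOT3 → 2
Mar 5 15:00 end SLOT7 → 1
Mar 5 16:30 end SLOT5 → 0
Peak is 3, at Mar 4 21:30 (SLOT2, SLOT4, SLOT6).

3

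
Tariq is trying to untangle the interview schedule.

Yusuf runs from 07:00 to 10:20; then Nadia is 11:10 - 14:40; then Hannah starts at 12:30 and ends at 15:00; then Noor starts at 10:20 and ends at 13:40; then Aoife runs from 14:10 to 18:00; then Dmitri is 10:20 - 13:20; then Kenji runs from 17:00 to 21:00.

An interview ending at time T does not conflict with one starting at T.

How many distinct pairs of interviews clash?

Check each pair: they overlap iff neither finishes before the other starts.
Sorted by start: Yusuf, Noor, Dmitri, Nadia, Hannah, Aoife, Kenji.
Noor starts exactly when Yusuf ends (back-to-back, no overlap); Yusuf is clear from here.
Dmitri starts before Noor ends → Noor and Dmitri overlap.
Nadia starts before Noor ends → Noor and Nadia overlap.
Hannah starts before Noor ends → Noor and Hannah overlap.
Aoife starts after Noor ends; Noor is clear from here.
Nadia starts before Dmitri ends → Dmitri and Nadia overlap.
Hannah starts before Dmitri ends → Dmitri and Hannah overlap.
Aoife starts after Dmitri ends; Dmitri is clear from here.
Hannah starts before Nadia ends → Nadia and Hannah overlap.
Aoife starts before Nadia ends → Nadia and Aoife overlap.
Kenji starts after Nadia ends.
Aoife starts before Hannah ends → Hannah and Aoife overlap.
Kenji starts after Hannah ends.
Kenji starts before Aoife ends → Aoife and Kenji overlap.
Overlapping pairs: Aoife & Hannah, Aoife & Kenji, Aoife & Nadia, Dmitri & Hannah, Dmitri & Nadia, Dmitri & Noor, Hannah & Nadia, Hannah & Noor, Nadia & Noor — 9 in total.

9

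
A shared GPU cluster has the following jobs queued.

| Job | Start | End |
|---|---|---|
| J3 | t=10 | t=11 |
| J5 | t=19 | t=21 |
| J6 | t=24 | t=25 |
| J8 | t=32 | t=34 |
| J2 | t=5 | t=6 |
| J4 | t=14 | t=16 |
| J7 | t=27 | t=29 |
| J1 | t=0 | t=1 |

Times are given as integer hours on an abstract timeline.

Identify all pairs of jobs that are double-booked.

no overlapping pairs

Check each pair: they overlap iff neither finishes before the other starts.
Sorted by start: J1, J2, J3, J4, J5, J6, J7, J8.
J2 starts after J1 ends — done with J1.
J3 starts after J2 ends — done with J2.
J4 starts after J3 ends — done with J3.
J5 starts after J4 ends — done with J4.
J6 starts after J5 ends — done with J5.
J7 starts after J6 ends — done with J6.
J8 starts after J7 ends.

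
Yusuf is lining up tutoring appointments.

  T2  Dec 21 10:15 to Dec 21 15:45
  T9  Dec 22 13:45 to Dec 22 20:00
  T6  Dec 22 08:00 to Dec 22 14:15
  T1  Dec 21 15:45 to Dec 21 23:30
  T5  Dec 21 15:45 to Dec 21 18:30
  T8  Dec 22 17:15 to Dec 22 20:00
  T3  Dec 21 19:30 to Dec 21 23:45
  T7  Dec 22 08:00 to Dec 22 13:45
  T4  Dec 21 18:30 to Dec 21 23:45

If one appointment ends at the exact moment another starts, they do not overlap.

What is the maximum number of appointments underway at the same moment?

Walk through starts and ends in time order (an end at T is processed before a start at T):
Dec 21 10:15 start T2 → 1
Dec 21 15:45 end T2 → 0
Dec 21 15:45 start T1 → 1
Dec 21 15:45 start T5 → 2
Dec 21 18:30 end T5 → 1
Dec 21 18:30 start T4 → 2
Dec 21 19:30 start T3 → 3
Dec 21 23:30 end T1 → 2
Dec 21 23:45 end T3 → 1
Dec 21 23:45 end T4 → 0
Dec 22 08:00 start T6 → 1
Dec 22 08:00 start T7 → 2
Dec 22 13:45 end T7 → 1
Dec 22 13:45 start T9 → 2
Dec 22 14:15 end T6 → 1
Dec 22 17:15 start T8 → 2
Dec 22 20:00 end T8 → 1
Dec 22 20:00 end T9 → 0
Peak is 3, at Dec 21 19:30 (T1, T3, T4).

3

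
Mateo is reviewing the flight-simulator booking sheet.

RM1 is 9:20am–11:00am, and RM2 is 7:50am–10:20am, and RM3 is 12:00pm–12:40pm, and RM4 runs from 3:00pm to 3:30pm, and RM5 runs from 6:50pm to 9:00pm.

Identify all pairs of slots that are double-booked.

RM1 & RM2

Check each pair: they overlap iff neither finishes before the other starts.
Sorted by start: RM2, RM1, RM3, RM4, RM5.
RM1 starts before RM2 ends → RM2 and RM1 overlap.
RM3 starts after RM2 ends; RM2 is clear from here.
RM3 starts after RM1 ends; RM1 is clear from here.
RM4 starts after RM3 ends; RM3 is clear from here.
RM5 starts after RM4 ends.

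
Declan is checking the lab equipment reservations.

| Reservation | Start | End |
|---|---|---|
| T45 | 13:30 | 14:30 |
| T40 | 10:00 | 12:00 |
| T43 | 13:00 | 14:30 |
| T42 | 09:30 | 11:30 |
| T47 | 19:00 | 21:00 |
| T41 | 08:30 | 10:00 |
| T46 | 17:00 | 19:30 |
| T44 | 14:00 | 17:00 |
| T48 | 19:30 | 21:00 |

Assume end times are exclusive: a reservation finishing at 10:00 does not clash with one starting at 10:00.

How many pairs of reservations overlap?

7

Check each pair: they overlap iff neither finishes before the other starts.
Sorted by start: T41, T42, T40, T43, T45, T44, T46, T47, T48.
T42 starts before T41 ends → T41 and T42 overlap.
T40 starts exactly when T41 ends (back-to-back, no overlap), so T41 has no further overlaps.
T40 starts before T42 ends → T42 and T40 overlap.
T43 starts after T42 ends, so T42 has no further overlaps.
T43 starts after T40 ends, so T40 has no further overlaps.
T45 starts before T43 ends → T43 and T45 overlap.
T44 starts before T43 ends → T43 and T44 overlap.
T46 starts after T43 ends, so T43 has no further overlaps.
T44 starts before T45 ends → T45 and T44 overlap.
T46 starts after T45 ends, so T45 has no further overlaps.
T46 starts exactly when T44 ends (back-to-back, no overlap), so T44 has no further overlaps.
T47 starts before T46 ends → T46 and T47 overlap.
T48 starts exactly when T46 ends (back-to-back, no overlap).
T48 starts before T47 ends → T47 and T48 overlap.
Overlapping pairs: T40 & T42, T41 & T42, T43 & T44, T43 & T45, T44 & T45, T46 & T47, T47 & T48 — 7 in total.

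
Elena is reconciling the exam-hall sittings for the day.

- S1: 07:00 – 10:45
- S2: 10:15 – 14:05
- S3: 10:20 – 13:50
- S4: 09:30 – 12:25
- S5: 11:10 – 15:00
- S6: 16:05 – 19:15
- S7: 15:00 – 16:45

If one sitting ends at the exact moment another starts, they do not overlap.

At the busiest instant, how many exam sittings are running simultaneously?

4

Sweep the timeline, counting +1 at each start and −1 at each end (ends before starts at a tie):
07:00 start S1 → 1
09:30 start S4 → 2
10:15 start S2 → 3
10:20 start S3 → 4
10:45 end S1 → 3
11:10 start S5 → 4
12:25 end S4 → 3
13:50 end S3 → 2
14:05 end S2 → 1
15:00 end S5 → 0
15:00 start S7 → 1
16:05 start S6 → 2
16:45 end S7 → 1
19:15 end S6 → 0
Peak is 4, at 10:20 (S1, S2, S3, S4).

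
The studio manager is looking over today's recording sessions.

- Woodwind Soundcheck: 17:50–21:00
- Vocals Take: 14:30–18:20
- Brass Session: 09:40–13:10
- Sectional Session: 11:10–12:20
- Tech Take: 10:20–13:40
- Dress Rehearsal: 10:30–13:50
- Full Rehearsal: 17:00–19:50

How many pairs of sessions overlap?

9

Sorted by start: Brass Session, Tech Take, Dress Rehearsal, Sectional Session, Vocals Take, Full Rehearsal, Woodwind Soundcheck.
Tech Take starts before Brass Session ends → Brass Session and Tech Take overlap.
Dress Rehearsal starts before Brass Session ends → Brass Session and Dress Rehearsal overlap.
Sectional Session starts before Brass Session ends → Brass Session and Sectional Session overlap.
Vocals Take starts after Brass Session ends, so nothing later overlaps Brass Session either.
Dress Rehearsal starts before Tech Take ends → Tech Take and Dress Rehearsal overlap.
Sectional Session starts before Tech Take ends → Tech Take and Sectional Session overlap.
Vocals Take starts after Tech Take ends, so nothing later overlaps Tech Take either.
Sectional Session starts before Dress Rehearsal ends → Dress Rehearsal and Sectional Session overlap.
Vocals Take starts after Dress Rehearsal ends, so nothing later overlaps Dress Rehearsal either.
Vocals Take starts after Sectional Session ends, so nothing later overlaps Sectional Session either.
Full Rehearsal starts before Vocals Take ends → Vocals Take and Full Rehearsal overlap.
Woodwind Soundcheck starts before Vocals Take ends → Vocals Take and Woodwind Soundcheck overlap.
Woodwind Soundcheck starts before Full Rehearsal ends → Full Rehearsal and Woodwind Soundcheck overlap.
Overlapping pairs: Brass Session & Dress Rehearsal, Brass Session & Sectional Session, Brass Session & Tech Take, Dress Rehearsal & Sectional Session, Dress Rehearsal & Tech Take, Full Rehearsal & Vocals Take, Full Rehearsal & Woodwind Soundcheck, Sectional Session & Tech Take, Vocals Take & Woodwind Soundcheck — 9 in total.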